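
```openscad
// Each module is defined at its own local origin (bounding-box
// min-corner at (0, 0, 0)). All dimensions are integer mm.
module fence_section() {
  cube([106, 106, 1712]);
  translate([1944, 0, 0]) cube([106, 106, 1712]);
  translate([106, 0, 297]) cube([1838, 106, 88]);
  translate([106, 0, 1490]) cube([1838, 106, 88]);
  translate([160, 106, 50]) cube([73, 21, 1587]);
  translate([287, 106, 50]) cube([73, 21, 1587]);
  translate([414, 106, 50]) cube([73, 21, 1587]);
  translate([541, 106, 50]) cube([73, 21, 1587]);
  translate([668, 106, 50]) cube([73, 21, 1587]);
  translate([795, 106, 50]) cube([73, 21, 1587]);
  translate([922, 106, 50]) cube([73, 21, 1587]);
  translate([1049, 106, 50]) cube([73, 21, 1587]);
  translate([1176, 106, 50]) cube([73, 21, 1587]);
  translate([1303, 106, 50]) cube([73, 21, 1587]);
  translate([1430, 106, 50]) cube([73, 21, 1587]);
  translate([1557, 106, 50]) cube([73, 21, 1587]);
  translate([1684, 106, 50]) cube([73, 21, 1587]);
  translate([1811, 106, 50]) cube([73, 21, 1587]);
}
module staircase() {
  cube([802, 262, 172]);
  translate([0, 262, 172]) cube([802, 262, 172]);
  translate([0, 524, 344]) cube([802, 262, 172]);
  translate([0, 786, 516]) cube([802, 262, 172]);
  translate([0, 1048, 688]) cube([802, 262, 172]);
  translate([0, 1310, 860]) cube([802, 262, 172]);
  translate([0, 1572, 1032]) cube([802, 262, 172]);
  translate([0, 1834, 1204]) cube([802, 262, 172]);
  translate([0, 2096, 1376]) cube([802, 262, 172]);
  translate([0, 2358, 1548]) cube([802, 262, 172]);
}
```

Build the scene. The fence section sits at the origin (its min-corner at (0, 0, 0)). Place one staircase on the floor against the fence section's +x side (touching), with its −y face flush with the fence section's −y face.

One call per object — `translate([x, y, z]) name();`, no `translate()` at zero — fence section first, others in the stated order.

fence_section();
translate([2050, 0, 0]) staircase();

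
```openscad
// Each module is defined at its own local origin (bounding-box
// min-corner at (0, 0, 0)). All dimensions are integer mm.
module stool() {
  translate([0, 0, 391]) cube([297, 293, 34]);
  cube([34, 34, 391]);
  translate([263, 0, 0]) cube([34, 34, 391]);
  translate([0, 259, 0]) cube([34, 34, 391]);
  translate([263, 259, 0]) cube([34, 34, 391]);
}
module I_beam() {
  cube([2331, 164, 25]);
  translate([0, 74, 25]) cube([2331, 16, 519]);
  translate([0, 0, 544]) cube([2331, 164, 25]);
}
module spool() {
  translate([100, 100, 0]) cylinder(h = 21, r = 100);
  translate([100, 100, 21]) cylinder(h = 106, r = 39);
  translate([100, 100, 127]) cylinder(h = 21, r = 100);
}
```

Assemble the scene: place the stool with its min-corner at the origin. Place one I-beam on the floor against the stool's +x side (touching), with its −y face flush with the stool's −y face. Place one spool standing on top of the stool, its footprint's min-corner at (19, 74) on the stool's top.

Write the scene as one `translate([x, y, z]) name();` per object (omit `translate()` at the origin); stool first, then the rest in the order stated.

stool();
translate([297, 0, 0]) I_beam();
translate([19, 74, 425]) spool();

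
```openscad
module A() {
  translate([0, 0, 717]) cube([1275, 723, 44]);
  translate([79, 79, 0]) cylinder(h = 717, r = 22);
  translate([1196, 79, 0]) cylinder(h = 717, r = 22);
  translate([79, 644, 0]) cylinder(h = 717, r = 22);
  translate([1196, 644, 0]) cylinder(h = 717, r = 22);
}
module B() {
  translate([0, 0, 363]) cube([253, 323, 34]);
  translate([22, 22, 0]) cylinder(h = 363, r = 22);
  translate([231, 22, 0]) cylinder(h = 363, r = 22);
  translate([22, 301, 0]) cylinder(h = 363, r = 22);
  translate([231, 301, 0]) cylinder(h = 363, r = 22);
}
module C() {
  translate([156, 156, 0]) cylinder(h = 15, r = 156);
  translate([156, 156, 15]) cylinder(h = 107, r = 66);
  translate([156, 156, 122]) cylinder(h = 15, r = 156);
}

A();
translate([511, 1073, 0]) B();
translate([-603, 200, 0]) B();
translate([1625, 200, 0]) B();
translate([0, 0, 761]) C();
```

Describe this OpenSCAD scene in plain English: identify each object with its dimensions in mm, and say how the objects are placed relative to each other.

A is a table with a 1275×723 mm rectangular top, 44 mm thick, top surface at z = 761 mm, supported by four round legs of 44 mm diameter, each leg's bounding box inset 57 mm from the nearest pair of top edges, running from the floor.

B is a four-legged stool. The seat is 253×323 mm, 34 mm thick, top at z = 397 mm. It stands on four round legs, each 44 mm in diameter, from z = 0 to the seat underside, each leg's axis is inset half a diameter from the nearest pair of seat edges (so the leg's bounding box is flush with the corner).

C is a spool: two coaxial disc flanges of radius 156 mm and thickness 15 mm, joined by a core cylinder of radius 66 mm and height 107 mm. The lower flange rests on z = 0 and the three cylinders share a vertical axis.

Three stools sit around the table at the +y, −x, +x sides. The spool is on top of the table.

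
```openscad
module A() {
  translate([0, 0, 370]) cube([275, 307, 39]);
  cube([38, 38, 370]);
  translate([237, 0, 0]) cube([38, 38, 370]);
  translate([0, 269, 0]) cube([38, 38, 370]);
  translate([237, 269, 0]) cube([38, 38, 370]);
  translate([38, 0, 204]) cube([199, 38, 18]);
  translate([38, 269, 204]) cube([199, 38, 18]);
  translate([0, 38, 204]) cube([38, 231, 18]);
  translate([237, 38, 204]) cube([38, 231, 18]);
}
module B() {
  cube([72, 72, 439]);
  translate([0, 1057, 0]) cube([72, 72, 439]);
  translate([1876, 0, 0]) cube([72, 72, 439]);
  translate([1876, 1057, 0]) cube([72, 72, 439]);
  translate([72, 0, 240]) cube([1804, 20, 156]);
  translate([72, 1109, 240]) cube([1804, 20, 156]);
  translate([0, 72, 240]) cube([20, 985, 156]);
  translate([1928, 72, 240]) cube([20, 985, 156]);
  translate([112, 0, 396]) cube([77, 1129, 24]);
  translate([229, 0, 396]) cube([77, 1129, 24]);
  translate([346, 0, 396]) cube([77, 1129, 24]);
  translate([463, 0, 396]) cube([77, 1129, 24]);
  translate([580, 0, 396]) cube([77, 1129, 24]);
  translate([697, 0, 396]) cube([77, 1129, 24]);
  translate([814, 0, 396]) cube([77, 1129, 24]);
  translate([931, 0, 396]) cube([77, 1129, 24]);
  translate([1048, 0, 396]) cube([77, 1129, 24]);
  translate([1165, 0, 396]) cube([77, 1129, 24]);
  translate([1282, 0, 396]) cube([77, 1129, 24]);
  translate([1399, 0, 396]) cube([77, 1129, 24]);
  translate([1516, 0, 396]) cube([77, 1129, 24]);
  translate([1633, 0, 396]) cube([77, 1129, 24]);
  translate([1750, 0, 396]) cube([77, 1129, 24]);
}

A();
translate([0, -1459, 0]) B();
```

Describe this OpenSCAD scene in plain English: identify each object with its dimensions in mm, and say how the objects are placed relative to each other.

A is a four-legged stool. The seat is 275×307 mm, 39 mm thick, top at z = 409 mm. It stands on four square legs, each 38×38 mm in cross-section, from z = 0 to the seat underside, each flush with a corner of the seat. Four stretchers, 38 mm wide and 18 mm tall, connect adjacent legs with their undersides at z = 204 mm, each running between the inner faces of the legs it joins and aligned with the legs' outer faces on the other axis.

B is a bed frame 1948 mm long (x) by 1129 mm wide (y). Four 72×72 mm corner posts, 439 mm tall, at the corners of the footprint. Four rails of 20 mm thickness and 156 mm height run between adjacent posts with their undersides at z = 240 mm, their outer faces flush with the outside of the frame (the two x-running rails run between the posts' inner faces; the two y-running rails run between the posts' inner faces). 15 slats, each 77 mm wide (x) and 24 mm thick, lie across the top of the two x-running rails, running the full 1129 mm width of the frame in y; the slats are evenly spaced along x between the inner faces of the end posts with equal gaps (rounded down to the nearest mm) at the −x end and between each pair — any rounding remainder accumulates at the +x end.

The bed frame is on the floor beside the stool on its −y side.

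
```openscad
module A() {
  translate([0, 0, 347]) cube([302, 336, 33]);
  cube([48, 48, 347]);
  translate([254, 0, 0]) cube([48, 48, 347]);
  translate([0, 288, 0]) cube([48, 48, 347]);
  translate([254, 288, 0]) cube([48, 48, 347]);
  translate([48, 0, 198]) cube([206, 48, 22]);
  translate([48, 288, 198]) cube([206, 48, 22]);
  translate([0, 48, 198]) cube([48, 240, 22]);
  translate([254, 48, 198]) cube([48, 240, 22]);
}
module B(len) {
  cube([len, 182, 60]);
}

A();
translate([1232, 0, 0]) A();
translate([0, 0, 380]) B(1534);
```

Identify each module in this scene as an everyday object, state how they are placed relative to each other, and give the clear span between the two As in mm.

A is a stool. B is a beam. A beam spans the tops of two stools. The clear span between the two stools is 930 mm.

Second stool starts at x = 1232; first ends at x = 302; clear span = 1232 − 302 = 930 mm.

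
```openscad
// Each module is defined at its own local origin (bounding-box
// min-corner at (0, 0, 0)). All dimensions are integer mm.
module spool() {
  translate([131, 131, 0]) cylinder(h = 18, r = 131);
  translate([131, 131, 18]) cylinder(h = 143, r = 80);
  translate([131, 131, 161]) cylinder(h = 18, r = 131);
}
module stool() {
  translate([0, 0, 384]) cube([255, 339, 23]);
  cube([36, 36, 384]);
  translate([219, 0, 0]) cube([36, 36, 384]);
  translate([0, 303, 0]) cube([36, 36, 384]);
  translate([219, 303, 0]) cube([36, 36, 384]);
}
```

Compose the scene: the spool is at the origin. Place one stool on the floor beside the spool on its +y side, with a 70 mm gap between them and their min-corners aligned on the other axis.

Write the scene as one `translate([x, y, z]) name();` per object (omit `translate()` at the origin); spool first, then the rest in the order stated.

spool();
translate([0, 332, 0]) stool();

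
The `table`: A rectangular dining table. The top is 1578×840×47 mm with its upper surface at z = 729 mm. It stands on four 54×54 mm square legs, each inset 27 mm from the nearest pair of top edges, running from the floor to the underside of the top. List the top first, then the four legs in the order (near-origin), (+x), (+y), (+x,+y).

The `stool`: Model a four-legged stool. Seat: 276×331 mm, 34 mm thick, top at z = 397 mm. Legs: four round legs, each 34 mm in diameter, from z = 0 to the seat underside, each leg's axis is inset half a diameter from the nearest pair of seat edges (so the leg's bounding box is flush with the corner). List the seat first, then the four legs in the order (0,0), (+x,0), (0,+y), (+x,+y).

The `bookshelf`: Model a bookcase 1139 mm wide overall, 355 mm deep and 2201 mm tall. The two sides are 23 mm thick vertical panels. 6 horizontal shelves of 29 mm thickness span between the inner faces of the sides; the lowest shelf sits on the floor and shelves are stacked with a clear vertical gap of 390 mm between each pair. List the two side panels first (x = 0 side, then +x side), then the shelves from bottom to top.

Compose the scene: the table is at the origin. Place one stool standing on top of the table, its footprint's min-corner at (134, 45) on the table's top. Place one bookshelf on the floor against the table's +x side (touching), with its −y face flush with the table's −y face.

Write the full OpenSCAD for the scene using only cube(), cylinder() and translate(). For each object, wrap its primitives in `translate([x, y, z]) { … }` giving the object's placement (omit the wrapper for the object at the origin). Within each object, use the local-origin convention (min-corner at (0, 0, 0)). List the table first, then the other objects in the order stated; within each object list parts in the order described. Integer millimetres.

translate([0, 0, 682]) cube([1578, 840, 47]);
translate([27, 27, 0]) cube([54, 54, 682]);
translate([1497, 27, 0]) cube([54, 54, 682]);
translate([27, 759, 0]) cube([54, 54, 682]);
translate([1497, 759, 0]) cube([54, 54, 682]);
translate([134, 45, 729]) {
  translate([0, 0, 363]) cube([276, 331, 34]);
  translate([17, 17, 0]) cylinder(h = 363, r = 17);
  translate([259, 17, 0]) cylinder(h = 363, r = 17);
  translate([17, 314, 0]) cylinder(h = 363, r = 17);
  translate([259, 314, 0]) cylinder(h = 363, r = 17);
}
translate([1578, 0, 0]) {
  cube([23, 355, 2201]);
  translate([1116, 0, 0]) cube([23, 355, 2201]);
  translate([23, 0, 0]) cube([1093, 355, 29]);
  translate([23, 0, 419]) cube([1093, 355, 29]);
  translate([23, 0, 838]) cube([1093, 355, 29]);
  translate([23, 0, 1257]) cube([1093, 355, 29]);
  translate([23, 0, 1676]) cube([1093, 355, 29]);
  translate([23, 0, 2095]) cube([1093, 355, 29]);
}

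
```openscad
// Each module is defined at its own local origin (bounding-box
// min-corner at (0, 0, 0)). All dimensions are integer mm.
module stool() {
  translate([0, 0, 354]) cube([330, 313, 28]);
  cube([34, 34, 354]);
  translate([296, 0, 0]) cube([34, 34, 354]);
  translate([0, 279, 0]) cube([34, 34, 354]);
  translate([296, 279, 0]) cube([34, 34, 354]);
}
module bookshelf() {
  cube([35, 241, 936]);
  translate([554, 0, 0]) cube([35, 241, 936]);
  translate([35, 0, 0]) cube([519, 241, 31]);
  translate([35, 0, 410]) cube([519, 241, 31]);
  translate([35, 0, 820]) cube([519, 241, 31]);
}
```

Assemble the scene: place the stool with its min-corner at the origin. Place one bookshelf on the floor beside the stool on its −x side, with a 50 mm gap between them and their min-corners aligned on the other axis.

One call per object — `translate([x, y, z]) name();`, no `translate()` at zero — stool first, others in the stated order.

stool();
translate([-639, 0, 0]) bookshelf();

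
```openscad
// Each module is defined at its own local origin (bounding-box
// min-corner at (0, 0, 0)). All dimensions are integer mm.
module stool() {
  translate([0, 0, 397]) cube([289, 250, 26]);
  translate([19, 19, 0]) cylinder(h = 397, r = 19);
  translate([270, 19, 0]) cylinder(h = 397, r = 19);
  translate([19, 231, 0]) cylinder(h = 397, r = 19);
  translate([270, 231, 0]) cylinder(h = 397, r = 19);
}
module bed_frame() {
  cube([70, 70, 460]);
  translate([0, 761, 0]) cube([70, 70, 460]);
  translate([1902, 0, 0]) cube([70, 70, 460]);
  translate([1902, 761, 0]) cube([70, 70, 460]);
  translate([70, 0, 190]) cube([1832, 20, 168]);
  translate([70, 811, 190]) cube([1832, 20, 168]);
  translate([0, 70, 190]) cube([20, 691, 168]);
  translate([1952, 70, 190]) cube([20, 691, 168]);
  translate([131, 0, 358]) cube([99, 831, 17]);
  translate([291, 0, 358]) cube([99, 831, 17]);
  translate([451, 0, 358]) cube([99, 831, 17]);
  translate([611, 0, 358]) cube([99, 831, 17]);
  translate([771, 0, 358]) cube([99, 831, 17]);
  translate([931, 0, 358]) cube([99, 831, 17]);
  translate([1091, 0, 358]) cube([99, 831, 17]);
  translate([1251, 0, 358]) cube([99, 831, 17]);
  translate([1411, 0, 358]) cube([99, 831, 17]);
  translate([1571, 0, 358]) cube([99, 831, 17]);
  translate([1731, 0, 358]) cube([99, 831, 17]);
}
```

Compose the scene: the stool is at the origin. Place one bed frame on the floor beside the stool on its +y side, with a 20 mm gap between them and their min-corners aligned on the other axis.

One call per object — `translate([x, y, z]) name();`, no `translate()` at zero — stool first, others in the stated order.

stool();
translate([0, 270, 0]) bed_frame();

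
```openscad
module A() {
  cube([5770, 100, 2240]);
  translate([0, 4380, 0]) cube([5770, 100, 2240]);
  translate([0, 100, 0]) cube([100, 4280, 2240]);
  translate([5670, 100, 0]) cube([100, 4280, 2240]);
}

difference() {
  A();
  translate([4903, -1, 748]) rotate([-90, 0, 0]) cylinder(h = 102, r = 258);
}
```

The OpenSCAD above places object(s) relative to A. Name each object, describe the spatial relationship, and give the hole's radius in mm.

The subtracted cylinder has r = 258 mm.

A is a house frame. The house frame has a circular hole through its front wall. The hole's radius is 258 mm.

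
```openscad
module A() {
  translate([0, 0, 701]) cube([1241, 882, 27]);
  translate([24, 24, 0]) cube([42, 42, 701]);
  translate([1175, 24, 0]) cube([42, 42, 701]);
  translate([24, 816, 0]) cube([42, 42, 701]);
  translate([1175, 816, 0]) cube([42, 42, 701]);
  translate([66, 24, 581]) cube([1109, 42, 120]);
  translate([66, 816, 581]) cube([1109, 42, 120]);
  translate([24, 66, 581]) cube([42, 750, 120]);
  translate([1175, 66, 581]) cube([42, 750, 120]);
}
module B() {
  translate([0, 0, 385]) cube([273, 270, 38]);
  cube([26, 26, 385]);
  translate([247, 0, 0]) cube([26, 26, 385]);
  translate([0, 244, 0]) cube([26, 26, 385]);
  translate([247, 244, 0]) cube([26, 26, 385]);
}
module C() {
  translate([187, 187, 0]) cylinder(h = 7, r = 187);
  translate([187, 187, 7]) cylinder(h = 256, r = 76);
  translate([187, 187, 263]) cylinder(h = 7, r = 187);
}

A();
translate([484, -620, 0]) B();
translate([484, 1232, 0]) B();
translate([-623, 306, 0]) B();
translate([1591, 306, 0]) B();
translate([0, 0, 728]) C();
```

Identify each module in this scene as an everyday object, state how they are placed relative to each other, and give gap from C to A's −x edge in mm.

The spool's min-x is at 0; the table's min-x is 0; gap = 0 mm.

A is a table. B is a stool. C is a spool. Four stools sit around the table at the −y, +y, −x, +x sides. The spool is on top of the table. The gap from the spool to the table's −x edge is 0 mm.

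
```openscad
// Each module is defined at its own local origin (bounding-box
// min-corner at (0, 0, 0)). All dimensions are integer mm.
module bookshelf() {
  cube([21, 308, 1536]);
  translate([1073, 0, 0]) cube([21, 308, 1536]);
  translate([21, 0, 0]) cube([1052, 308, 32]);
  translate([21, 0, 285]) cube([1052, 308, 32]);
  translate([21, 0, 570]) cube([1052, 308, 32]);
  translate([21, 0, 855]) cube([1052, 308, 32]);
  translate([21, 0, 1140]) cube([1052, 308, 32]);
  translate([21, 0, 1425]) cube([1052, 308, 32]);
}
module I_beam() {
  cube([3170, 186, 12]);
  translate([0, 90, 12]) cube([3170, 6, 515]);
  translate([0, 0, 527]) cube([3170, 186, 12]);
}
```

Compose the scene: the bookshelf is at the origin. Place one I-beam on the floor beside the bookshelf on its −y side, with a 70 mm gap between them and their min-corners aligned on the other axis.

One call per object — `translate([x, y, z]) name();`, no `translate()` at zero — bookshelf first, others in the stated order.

bookshelf();
translate([0, -256, 0]) I_beam();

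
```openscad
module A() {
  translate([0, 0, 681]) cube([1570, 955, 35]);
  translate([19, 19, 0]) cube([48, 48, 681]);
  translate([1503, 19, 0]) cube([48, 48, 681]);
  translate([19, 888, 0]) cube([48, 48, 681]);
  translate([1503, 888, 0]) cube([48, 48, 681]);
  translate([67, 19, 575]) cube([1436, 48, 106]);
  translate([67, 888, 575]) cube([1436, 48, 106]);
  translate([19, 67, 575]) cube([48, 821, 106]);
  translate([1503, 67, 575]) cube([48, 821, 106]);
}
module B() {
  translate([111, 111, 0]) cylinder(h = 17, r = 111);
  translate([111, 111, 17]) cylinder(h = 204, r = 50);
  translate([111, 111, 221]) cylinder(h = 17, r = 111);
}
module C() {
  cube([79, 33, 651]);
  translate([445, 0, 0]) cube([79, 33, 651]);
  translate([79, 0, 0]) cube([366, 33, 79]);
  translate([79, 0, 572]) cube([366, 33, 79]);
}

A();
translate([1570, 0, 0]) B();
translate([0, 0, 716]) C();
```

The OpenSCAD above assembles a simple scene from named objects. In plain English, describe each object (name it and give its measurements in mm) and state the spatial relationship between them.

A is a rectangular dining table. The top is 1570×955×35 mm with its upper surface at z = 716 mm. It stands on four 48×48 mm square legs, each inset 19 mm from the nearest pair of top edges, running from the floor to the underside of the top. Four apron rails, 48 mm thick and 106 mm tall, run between adjacent legs with their top edges flush with the underside of the top and their outer faces flush with the legs' outer faces.

B is a spool: two coaxial disc flanges of radius 111 mm and thickness 17 mm, joined by a core cylinder of radius 50 mm and height 204 mm. The lower flange rests on z = 0 and the three cylinders share a vertical axis.

C is a picture frame with a 366×493 mm rectangular opening (x by z) and a uniform 79 mm border on every side. Frame depth is 33 mm along y. It is built from two vertical stiles running the full outside height and two horizontal rails spanning the gap between the stiles.

The spool is against the table's +x side, with their −y faces flush. The picture frame is on top of the table.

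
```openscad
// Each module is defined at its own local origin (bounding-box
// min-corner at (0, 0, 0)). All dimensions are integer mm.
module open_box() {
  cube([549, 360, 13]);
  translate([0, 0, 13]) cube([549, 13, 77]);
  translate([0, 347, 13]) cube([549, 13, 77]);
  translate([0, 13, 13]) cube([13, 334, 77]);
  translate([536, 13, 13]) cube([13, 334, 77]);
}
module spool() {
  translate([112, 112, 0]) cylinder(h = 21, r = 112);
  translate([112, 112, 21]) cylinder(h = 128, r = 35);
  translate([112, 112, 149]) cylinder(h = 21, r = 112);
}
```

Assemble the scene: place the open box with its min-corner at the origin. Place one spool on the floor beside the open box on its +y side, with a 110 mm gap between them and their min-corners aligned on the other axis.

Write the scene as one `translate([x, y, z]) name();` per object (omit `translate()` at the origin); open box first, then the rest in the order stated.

open_box();
translate([0, 470, 0]) spool();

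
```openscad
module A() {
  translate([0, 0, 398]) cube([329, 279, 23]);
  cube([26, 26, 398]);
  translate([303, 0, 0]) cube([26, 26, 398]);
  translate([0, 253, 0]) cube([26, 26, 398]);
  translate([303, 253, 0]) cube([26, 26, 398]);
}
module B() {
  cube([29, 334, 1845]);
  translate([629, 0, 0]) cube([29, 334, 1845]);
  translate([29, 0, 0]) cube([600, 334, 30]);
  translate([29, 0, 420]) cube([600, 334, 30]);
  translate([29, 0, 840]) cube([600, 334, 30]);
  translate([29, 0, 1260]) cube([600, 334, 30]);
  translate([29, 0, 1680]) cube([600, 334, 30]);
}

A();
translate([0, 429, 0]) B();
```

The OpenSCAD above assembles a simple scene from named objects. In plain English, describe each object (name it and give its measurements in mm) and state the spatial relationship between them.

A is a simple wooden stool: a rectangular seat 329 mm (x) by 279 mm (y), 23 mm thick, top face at z = 421 mm, on four square legs, each 26×26 mm in cross-section. The legs rest on z = 0, each flush with a corner of the seat.

B is an open bookshelf. Two side panels, each 29 mm thick, 334 mm deep and 1845 mm tall, stand 658 mm apart (outside-to-outside). Between them sit 5 shelves, each 30 mm thick and 334 mm deep, spanning the full gap between the sides. The bottom shelf rests on the floor (its underside at z = 0) and the clear gap between one shelf's top and the next shelf's underside is 390 mm.

The bookshelf is on the floor beside the stool on its +y side.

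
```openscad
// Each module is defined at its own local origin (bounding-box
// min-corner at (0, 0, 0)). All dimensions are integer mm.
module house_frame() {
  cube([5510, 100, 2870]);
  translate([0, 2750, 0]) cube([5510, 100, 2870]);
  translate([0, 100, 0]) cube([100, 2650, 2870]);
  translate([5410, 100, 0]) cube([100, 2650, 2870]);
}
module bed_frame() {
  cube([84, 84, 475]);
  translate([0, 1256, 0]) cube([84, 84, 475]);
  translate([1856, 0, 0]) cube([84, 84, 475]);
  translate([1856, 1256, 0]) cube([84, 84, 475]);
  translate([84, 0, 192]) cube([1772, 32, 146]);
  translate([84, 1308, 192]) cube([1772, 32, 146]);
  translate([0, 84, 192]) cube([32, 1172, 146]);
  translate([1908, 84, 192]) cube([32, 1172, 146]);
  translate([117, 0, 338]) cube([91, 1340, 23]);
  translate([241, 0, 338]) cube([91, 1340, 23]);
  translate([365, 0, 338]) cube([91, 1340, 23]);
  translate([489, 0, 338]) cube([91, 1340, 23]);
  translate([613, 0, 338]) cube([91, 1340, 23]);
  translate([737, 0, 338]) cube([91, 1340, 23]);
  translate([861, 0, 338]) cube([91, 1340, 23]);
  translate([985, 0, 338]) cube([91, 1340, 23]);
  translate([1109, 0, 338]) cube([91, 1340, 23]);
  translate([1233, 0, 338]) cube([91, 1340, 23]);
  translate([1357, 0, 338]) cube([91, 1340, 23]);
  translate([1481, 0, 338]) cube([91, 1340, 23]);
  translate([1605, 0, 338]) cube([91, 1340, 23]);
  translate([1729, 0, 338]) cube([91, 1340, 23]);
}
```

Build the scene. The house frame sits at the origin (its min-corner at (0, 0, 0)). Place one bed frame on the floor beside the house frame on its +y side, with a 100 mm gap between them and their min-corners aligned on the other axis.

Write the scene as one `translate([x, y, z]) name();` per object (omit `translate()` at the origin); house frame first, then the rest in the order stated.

house_frame();
translate([0, 2950, 0]) bed_frame();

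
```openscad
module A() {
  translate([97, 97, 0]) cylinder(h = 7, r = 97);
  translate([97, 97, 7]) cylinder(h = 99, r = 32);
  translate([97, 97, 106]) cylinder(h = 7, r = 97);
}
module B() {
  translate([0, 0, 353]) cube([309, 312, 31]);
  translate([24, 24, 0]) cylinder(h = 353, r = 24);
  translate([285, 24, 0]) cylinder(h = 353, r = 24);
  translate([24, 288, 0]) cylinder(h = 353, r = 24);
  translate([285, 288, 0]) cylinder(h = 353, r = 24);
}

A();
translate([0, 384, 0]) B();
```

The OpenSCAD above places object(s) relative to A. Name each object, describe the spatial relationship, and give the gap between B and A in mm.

A is a spool. B is a stool. The stool is on the floor beside the spool on its +y side. The gap between the stool and the spool is 190 mm.

The stool's nearest face is 190 mm from the spool's +y face.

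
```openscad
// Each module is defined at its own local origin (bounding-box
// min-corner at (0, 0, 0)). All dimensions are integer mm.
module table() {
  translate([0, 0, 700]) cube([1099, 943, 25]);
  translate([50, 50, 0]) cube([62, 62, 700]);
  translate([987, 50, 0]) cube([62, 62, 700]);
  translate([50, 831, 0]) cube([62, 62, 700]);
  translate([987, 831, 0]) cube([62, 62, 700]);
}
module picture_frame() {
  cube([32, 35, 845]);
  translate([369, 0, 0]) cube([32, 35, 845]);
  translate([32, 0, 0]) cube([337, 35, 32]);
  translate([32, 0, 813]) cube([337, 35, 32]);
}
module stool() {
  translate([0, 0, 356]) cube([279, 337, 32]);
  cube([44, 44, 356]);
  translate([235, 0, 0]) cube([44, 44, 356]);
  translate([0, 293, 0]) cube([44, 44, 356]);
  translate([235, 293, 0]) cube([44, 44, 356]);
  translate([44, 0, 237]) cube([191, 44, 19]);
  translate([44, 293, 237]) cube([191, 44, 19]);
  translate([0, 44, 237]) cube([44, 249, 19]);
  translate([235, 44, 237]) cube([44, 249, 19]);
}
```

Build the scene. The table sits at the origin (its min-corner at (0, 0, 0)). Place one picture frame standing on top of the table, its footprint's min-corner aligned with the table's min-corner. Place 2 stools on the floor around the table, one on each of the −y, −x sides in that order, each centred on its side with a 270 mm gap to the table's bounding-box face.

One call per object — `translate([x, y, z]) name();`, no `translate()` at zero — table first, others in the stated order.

table();
translate([0, 0, 725]) picture_frame();
translate([410, -607, 0]) stool();
translate([-549, 303, 0]) stool();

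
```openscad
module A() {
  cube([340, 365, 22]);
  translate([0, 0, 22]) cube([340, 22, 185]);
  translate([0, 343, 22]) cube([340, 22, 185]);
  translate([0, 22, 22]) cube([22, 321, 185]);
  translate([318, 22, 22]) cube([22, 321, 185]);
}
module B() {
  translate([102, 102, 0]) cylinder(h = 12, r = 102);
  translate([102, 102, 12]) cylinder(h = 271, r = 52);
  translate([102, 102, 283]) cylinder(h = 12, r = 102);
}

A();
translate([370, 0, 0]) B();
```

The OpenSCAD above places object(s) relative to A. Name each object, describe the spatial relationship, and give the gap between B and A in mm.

A is an open box. B is a spool. The spool is on the floor beside the open box on its +x side. The gap between the spool and the open box is 30 mm.

The spool's nearest face is 30 mm from the open box's +x face.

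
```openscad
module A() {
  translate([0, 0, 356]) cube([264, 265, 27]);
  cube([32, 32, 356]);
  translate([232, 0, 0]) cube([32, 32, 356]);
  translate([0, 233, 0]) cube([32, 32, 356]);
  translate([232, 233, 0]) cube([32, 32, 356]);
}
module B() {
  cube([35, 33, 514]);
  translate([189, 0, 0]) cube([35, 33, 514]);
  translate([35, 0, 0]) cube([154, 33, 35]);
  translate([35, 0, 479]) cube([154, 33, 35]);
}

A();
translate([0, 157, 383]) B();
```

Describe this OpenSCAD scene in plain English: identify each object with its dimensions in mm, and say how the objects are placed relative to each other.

A is a four-legged stool. The seat is a 264×265×27 mm slab whose top surface is at z = 383 mm; four square legs, each 32×32 mm in cross-section, run from the floor (z = 0) to the underside of the seat, each flush with a corner of the seat.

B is a rectangular picture frame lying in the x–z plane (depth along y). The opening is 154 mm wide (x) by 444 mm tall (z), surrounded by a border 35 mm wide on all four sides. The frame is 33 mm deep and is made of two full-height vertical stiles with two horizontal rails fitted between them.

The picture frame is on top of the stool.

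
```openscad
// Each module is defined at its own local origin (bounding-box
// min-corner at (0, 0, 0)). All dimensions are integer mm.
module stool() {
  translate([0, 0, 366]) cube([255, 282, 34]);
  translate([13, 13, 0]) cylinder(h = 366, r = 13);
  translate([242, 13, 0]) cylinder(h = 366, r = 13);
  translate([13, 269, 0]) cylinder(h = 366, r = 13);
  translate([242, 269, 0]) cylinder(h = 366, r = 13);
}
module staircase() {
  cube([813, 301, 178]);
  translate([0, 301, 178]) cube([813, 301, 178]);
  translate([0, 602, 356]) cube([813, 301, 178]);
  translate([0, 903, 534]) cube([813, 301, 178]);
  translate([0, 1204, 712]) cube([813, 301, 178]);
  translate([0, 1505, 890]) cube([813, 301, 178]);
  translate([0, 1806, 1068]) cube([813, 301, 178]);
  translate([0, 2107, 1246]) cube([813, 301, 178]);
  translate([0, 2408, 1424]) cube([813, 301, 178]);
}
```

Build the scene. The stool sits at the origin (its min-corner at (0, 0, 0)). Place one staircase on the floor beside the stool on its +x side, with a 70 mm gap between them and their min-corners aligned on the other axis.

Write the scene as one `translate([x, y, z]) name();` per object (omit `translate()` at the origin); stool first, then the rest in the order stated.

stool();
translate([325, 0, 0]) staircase();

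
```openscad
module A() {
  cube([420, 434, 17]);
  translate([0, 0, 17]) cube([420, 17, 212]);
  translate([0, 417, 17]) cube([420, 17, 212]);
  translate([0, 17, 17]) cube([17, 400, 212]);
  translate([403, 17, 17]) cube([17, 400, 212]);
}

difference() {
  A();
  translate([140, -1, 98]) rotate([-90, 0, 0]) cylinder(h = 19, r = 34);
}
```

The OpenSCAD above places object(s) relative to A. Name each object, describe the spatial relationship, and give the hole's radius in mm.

A is an open box. The open box has a circular hole through its front wall. The hole's radius is 34 mm.

The subtracted cylinder has r = 34 mm.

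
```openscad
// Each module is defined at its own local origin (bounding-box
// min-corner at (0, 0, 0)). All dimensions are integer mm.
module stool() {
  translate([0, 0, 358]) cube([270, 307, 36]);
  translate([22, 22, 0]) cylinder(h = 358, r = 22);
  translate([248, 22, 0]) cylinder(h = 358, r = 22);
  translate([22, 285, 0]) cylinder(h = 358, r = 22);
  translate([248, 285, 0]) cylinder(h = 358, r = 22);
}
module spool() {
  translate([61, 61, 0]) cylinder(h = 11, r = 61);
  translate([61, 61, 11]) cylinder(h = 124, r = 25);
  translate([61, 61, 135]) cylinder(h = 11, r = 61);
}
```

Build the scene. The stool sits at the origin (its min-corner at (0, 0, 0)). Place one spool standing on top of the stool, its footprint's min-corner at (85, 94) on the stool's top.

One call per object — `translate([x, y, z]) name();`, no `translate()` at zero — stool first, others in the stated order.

stool();
translate([85, 94, 394]) spool();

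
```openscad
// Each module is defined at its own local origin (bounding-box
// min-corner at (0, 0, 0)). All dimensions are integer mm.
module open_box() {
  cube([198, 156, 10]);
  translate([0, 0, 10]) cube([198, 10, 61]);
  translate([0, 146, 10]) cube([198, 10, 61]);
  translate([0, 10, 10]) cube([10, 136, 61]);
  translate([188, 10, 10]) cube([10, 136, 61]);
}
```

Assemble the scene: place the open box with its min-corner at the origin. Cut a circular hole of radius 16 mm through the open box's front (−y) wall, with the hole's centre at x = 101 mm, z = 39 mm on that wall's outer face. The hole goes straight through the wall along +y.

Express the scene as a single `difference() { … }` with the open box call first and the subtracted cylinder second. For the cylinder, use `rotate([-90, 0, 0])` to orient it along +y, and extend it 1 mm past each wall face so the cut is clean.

difference() {
  open_box();
  translate([101, -1, 39]) rotate([-90, 0, 0]) cylinder(h = 12, r = 16);
}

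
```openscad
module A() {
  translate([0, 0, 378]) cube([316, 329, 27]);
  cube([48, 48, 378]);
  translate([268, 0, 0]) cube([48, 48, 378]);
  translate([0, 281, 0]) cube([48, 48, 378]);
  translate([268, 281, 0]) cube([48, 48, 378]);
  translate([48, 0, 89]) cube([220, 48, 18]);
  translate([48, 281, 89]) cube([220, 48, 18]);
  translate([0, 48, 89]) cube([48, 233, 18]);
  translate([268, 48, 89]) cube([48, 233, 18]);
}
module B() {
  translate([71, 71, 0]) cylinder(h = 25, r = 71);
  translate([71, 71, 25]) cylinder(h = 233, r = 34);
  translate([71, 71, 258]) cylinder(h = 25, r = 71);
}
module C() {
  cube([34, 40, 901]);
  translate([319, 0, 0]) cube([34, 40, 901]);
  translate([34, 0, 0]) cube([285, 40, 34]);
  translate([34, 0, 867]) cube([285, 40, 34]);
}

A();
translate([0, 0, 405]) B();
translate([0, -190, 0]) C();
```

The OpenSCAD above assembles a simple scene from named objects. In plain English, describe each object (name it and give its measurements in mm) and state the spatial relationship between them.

A is a four-legged stool. The seat is a 316×329×27 mm slab whose top surface is at z = 405 mm; four square legs, each 48×48 mm in cross-section, run from the floor (z = 0) to the underside of the seat, each flush with a corner of the seat. Four stretchers, 48 mm wide and 18 mm tall, connect adjacent legs with their undersides at z = 89 mm, each running between the inner faces of the legs it joins and aligned with the legs' outer faces on the other axis.

B is a spool: two coaxial disc flanges of radius 71 mm and thickness 25 mm, joined by a core cylinder of radius 34 mm and height 233 mm. The lower flange rests on z = 0 and the three cylinders share a vertical axis.

C is a picture frame with a 285×833 mm rectangular opening (x by z) and a uniform 34 mm border on every side. Frame depth is 40 mm along y. It is built from two vertical stiles running the full outside height and two horizontal rails spanning the gap between the stiles.

The spool is on top of the stool. The picture frame is on the floor beside the stool on its −y side.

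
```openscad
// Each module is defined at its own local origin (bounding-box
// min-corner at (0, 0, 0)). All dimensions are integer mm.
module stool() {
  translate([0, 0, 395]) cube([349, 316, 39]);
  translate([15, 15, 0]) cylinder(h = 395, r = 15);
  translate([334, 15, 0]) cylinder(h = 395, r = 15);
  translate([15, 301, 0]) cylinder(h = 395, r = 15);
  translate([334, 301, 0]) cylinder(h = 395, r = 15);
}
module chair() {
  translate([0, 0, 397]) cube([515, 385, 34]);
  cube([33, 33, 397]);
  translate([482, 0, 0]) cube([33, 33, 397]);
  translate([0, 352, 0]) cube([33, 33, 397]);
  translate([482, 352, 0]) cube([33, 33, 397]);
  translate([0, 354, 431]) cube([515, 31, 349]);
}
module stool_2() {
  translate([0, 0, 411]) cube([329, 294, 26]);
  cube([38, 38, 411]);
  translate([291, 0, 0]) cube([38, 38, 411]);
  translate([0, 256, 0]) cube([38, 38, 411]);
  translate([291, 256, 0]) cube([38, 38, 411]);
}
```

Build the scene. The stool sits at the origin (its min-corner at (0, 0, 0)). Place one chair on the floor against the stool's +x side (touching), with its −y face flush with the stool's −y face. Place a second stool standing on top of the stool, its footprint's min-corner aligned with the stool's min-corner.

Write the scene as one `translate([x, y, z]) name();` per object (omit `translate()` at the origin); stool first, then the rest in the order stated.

stool();
translate([349, 0, 0]) chair();
translate([0, 0, 434]) stool_2();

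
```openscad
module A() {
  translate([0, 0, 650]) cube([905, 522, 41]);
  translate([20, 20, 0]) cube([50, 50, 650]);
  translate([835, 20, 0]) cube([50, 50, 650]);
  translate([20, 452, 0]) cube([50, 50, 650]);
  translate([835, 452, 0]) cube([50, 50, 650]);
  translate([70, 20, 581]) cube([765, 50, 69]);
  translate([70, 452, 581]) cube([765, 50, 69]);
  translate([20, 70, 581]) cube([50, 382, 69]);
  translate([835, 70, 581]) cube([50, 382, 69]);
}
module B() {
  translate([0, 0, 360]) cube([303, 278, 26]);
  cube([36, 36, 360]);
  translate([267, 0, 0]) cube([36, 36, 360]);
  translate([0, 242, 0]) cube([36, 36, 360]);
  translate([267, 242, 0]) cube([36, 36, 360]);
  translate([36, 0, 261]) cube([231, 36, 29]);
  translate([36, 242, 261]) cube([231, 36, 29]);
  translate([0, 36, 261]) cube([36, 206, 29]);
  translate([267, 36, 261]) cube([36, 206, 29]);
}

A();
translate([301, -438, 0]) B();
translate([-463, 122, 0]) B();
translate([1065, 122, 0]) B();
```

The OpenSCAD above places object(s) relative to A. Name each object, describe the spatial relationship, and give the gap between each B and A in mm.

A is a table. B is a stool. Three stools sit around the table at the −y, −x, +x sides. The gap between each stool and the table is 160 mm.

Each stool's nearest face is 160 mm from the table's bounding box.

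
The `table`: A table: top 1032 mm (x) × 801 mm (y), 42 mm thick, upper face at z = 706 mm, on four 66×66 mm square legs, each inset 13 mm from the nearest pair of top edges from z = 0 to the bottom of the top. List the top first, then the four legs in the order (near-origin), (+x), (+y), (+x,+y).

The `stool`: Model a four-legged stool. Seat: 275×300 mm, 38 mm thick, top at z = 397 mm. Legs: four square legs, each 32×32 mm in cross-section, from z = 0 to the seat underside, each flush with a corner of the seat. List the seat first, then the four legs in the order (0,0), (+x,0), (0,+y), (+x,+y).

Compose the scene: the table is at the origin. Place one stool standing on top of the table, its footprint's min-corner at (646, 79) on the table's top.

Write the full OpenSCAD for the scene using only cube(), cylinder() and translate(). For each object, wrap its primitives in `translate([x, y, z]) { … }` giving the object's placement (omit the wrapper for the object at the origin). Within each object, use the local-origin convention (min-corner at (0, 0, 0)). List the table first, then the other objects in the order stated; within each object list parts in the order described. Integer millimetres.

translate([0, 0, 664]) cube([1032, 801, 42]);
translate([13, 13, 0]) cube([66, 66, 664]);
translate([953, 13, 0]) cube([66, 66, 664]);
translate([13, 722, 0]) cube([66, 66, 664]);
translate([953, 722, 0]) cube([66, 66, 664]);
translate([646, 79, 706]) {
  translate([0, 0, 359]) cube([275, 300, 38]);
  cube([32, 32, 359]);
  translate([243, 0, 0]) cube([32, 32, 359]);
  translate([0, 268, 0]) cube([32, 32, 359]);
  translate([243, 268, 0]) cube([32, 32, 359]);
}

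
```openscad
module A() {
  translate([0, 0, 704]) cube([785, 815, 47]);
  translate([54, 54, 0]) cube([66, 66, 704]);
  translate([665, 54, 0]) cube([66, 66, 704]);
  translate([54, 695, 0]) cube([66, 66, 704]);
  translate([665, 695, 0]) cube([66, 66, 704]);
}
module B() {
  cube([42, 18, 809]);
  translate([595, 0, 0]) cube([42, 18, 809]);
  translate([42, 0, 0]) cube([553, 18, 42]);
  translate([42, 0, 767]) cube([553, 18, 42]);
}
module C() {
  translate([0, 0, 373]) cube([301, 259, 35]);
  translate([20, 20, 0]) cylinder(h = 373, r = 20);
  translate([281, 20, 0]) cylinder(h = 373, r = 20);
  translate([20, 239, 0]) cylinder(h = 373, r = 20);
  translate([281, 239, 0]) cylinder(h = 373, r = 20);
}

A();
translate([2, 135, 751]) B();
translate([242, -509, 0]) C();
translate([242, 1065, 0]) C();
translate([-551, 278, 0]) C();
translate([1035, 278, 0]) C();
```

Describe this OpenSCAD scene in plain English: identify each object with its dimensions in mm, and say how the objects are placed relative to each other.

A is a table with a 785×815 mm rectangular top, 47 mm thick, top surface at z = 751 mm, supported by four 66×66 mm square legs, each inset 54 mm from the nearest pair of top edges, running from the floor.

B is a rectangular picture frame lying in the x–z plane (depth along y). The opening is 553 mm wide (x) by 725 mm tall (z), surrounded by a border 42 mm wide on all four sides. The frame is 18 mm deep and is made of two full-height vertical stiles with two horizontal rails fitted between them.

C is a simple wooden stool: a rectangular seat 301 mm (x) by 259 mm (y), 35 mm thick, top face at z = 408 mm, on four round legs, each 40 mm in diameter. The legs rest on z = 0, each leg's axis is inset half a diameter from the nearest pair of seat edges (so the leg's bounding box is flush with the corner).

The picture frame is on top of the table. Four stools sit around the table at the −y, +y, −x, +x sides.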